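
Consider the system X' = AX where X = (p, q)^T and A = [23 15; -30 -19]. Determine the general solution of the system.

p(t) = -c_1e^(2t)sin(3t) + 2c_1e^(2t)cos(3t) + 2c_2e^(2t)sin(3t) + c_2e^(2t)cos(3t), q(t) = c_1e^(2t)sin(3t) - 3c_1e^(2t)cos(3t) - 3c_2e^(2t)sin(3t) - c_2e^(2t)cos(3t)

Coefficient matrix A = [[23, 15], [-30, -19]].
Characteristic polynomial det(A - λI) = λ^2 - 4λ + 13 = 0.
Eigenvalues λ = 2 ± 3i (complex conjugate pair).
For λ=2+3i: an eigenvector is (2,-3) - i(-1,1) = (2 + i, -3 - i).
A real fundamental pair from Re and Im of e^((2+3i)t)v: X_1 = e^(2t)(cos(3t)·(2,-3) + sin(3t)·(-1,1)), X_2 = e^(2t)(sin(3t)·(2,-3) - cos(3t)·(-1,1)).
General solution: c_1X_1 + c_2X_2.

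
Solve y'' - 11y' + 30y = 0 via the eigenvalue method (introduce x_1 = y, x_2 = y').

Let x_1 = y, x_2 = y'. Then x_1' = x_2 and x_2' = -30x_1 + 11x_2.
A = [[0,1],[-30,11]]; det(A-λI) = λ^2 - 11λ + 30.
Eigenvalues λ = 5, 6 with eigenvectors (1,5), (1,6).

y(t) = C_1e^(5t) + C_2e^(6t)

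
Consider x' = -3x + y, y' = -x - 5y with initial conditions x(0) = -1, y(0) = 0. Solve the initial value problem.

x(t) = -te^(-4t) - e^(-4t), y(t) = te^(-4t)

Coefficient matrix A = [[-3, 1], [-1, -5]].
Characteristic polynomial det(A - λI) = λ^2 + 8λ + 16 = 0.
Single eigenvalue λ = -4 with algebraic multiplicity 2.
Eigenvector v = (-1,1); generalized eigenvector w with (A-λI)w=v is (1,-2).
General solution: e^(-4t)[c_1·v + c_2·(t·v + w)].
Applying x(0)=-1, y(0)=0 gives c_1=2, c_2=1.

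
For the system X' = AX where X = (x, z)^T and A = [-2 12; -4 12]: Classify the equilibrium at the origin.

A = [[-2,12],[-4,12]]; det(A-λI) = λ^2 - 10λ + 24.
λ = 4, 6: both positive.

unstable node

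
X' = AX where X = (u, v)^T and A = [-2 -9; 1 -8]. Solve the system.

Coefficient matrix A = [[-2, -9], [1, -8]].
Characteristic polynomial det(A - λI) = λ^2 + 10λ + 25 = 0.
Single eigenvalue λ = -5 with algebraic multiplicity 2.
Eigenvector v = (3,1); generalized eigenvector w with (A-λI)w=v is (-2,-1).
General solution: e^(-5t)[K_1·v + K_2·(t·v + w)].

u(t) = 3K_1e^(-5t) + 3K_2te^(-5t) - 2K_2e^(-5t), v(t) = K_1e^(-5t) + K_2te^(-5t) - K_2e^(-5t)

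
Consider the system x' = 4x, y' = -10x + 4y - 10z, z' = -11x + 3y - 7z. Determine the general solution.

x(t) = C_1e^(4t), y(t) = -5C_2e^(-2t) + 2C_3e^(-t), z(t) = -C_1e^(4t) - 3C_2e^(-2t) + C_3e^(-t)

Coefficient matrix A = [[4, 0, 0], [-10, 4, -10], [-11, 3, -7]].
det(A - λI) = 0 gives eigenvalues λ = 4, -2, -1.
For λ=4: eigenvector (1,0,-1).
For λ=-2: eigenvector (0,-5,-3).
For λ=-1: eigenvector (0,2,1).
General solution: C_1e^(4t)(1,0,-1) + C_2e^(-2t)(0,-5,-3) + C_3e^(-t)(0,2,1).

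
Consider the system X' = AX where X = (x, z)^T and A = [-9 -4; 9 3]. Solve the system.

Coefficient matrix A = [[-9, -4], [9, 3]].
Characteristic polynomial det(A - λI) = λ^2 + 6λ + 9 = 0.
Single eigenvalue λ = -3 with algebraic multiplicity 2.
Eigenvector v = (-2,3); generalized eigenvector w with (A-λI)w=v is (-1,2).
General solution: e^(-3t)[K_1·v + K_2·(t·v + w)].

x(t) = -2K_1e^(-3t) - 2K_2te^(-3t) - K_2e^(-3t), z(t) = 3K_1e^(-3t) + 3K_2te^(-3t) + 2K_2e^(-3t)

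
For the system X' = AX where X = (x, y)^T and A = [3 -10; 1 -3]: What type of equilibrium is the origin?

center

A = [[3,-10],[1,-3]]; det(A-λI) = λ^2 + 1.
λ = 0 ± i: zero real part.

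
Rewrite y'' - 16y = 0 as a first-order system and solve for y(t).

y(t) = c_1e^(4t) + c_2e^(-4t)

Let x_1 = y, x_2 = y'. Then x_1' = x_2 and x_2' = 16x_1.
A = [[0,1],[16,0]]; det(A-λI) = λ^2 - 16.
Eigenvalues λ = 4, -4 with eigenvectors (1,4), (1,-4).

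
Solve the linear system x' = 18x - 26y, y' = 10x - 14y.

Coefficient matrix A = [[18, -26], [10, -14]].
Characteristic polynomial det(A - λI) = λ^2 - 4λ + 8 = 0.
Eigenvalues λ = 2 ± 2i (complex conjugate pair).
For λ=2+2i: an eigenvector is (-2,-1) - i(-3,-2) = (-2 + 3i, -1 + 2i).
A real fundamental pair from Re and Im of e^((2+2i)t)v: X_1 = e^(2t)(cos(2t)·(-2,-1) + sin(2t)·(-3,-2)), X_2 = e^(2t)(sin(2t)·(-2,-1) - cos(2t)·(-3,-2)).
General solution: C_1X_1 + C_2X_2.

x(t) = -3C_1e^(2t)sin(2t) - 2C_1e^(2t)cos(2t) - 2C_2e^(2t)sin(2t) + 3C_2e^(2t)cos(2t), y(t) = -2C_1e^(2t)sin(2t) - C_1e^(2t)cos(2t) - C_2e^(2t)sin(2t) + 2C_2e^(2t)cos(2t)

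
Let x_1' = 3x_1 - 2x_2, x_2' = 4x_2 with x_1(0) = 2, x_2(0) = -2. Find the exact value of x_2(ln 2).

-32

A = [[3,-2],[0,4]]; eigenvalues λ = 3, 4.
Eigenvectors: (-1,0) for λ=3, (2,-1) for λ=4.
From the initial condition, c_1 = 2, c_2 = 2.
x_2(ln 2) = (2)(2^3)(0) + (2)(2^4)(-1) = -32.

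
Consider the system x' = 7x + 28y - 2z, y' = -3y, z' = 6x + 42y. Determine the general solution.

x(t) = -K_1e^(3t) - 4K_2e^(-3t) + 2K_3e^(4t), y(t) = K_2e^(-3t), z(t) = -2K_1e^(3t) - 6K_2e^(-3t) + 3K_3e^(4t)

Coefficient matrix A = [[7, 28, -2], [0, -3, 0], [6, 42, 0]].
det(A - λI) = 0 gives eigenvalues λ = 3, -3, 4.
For λ=3: eigenvector (-1,0,-2).
For λ=-3: eigenvector (-4,1,-6).
For λ=4: eigenvector (2,0,3).
General solution: K_1e^(3t)(-1,0,-2) + K_2e^(-3t)(-4,1,-6) + K_3e^(4t)(2,0,3).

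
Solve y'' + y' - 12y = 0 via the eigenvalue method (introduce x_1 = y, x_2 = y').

y(t) = K_1e^(3t) + K_2e^(-4t)

Let x_1 = y, x_2 = y'. Then x_1' = x_2 and x_2' = 12x_1 - x_2.
A = [[0,1],[12,-1]]; det(A-λI) = λ^2 + λ - 12.
Eigenvalues λ = 3, -4 with eigenvectors (1,3), (1,-4).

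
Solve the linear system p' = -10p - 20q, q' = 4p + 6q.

Coefficient matrix A = [[-10, -20], [4, 6]].
Characteristic polynomial det(A - λI) = λ^2 + 4λ + 20 = 0.
Eigenvalues λ = -2 ± 4i (complex conjugate pair).
For λ=-2+4i: an eigenvector is (2,-1) - i(1,0) = (2 - i, -1).
A real fundamental pair from Re and Im of e^((-2+4i)t)v: X_1 = e^(-2t)(cos(4t)·(2,-1) + sin(4t)·(1,0)), X_2 = e^(-2t)(sin(4t)·(2,-1) - cos(4t)·(1,0)).
General solution: C_1X_1 + C_2X_2.

p(t) = C_1e^(-2t)sin(4t) + 2C_1e^(-2t)cos(4t) + 2C_2e^(-2t)sin(4t) - C_2e^(-2t)cos(4t), q(t) = -C_1e^(-2t)cos(4t) - C_2e^(-2t)sin(4t)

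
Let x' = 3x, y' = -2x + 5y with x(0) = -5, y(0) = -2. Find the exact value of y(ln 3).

A = [[3,0],[-2,5]]; eigenvalues λ = 3, 5.
Eigenvectors: (1,1) for λ=3, (0,-1) for λ=5.
From the initial condition, c_1 = -5, c_2 = -3.
y(ln 3) = (-5)(3^3)(1) + (-3)(3^5)(-1) = 594.

594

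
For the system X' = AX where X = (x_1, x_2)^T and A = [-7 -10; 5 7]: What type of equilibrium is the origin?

center

A = [[-7,-10],[5,7]]; det(A-λI) = λ^2 + 1.
λ = 0 ± i: zero real part.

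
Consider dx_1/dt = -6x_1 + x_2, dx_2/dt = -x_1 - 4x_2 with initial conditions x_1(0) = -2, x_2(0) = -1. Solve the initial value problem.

Coefficient matrix A = [[-6, 1], [-1, -4]].
Characteristic polynomial det(A - λI) = λ^2 + 10λ + 25 = 0.
Single eigenvalue λ = -5 with algebraic multiplicity 2.
Eigenvector v = (1,1); generalized eigenvector w with (A-λI)w=v is (2,3).
General solution: e^(-5t)[K_1·v + K_2·(t·v + w)].
Applying x_1(0)=-2, x_2(0)=-1 gives K_1=-4, K_2=1.

x_1(t) = te^(-5t) - 2e^(-5t), x_2(t) = te^(-5t) - e^(-5t)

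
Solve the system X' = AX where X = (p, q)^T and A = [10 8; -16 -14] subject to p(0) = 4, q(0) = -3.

Coefficient matrix A = [[10, 8], [-16, -14]].
Characteristic polynomial det(A - λI) = λ^2 + 4λ - 12 = 0.
Eigenvalues λ = 2, -6.
For λ=2: (A-λI) row 1 is [8, 8], so an eigenvector is (-1, 1).
For λ=-6: (A-λI) row 1 is [16, 8], so an eigenvector is (-1, 2).
General solution: c_1e^(2t)(-1,1) + c_2e^(-6t)(-1,2).
Applying p(0)=4, q(0)=-3 gives c_1=-5, c_2=1.

p(t) = 5e^(2t) - e^(-6t), q(t) = -5e^(2t) + 2e^(-6t)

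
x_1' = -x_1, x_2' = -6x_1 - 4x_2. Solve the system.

Coefficient matrix A = [[-1, 0], [-6, -4]].
Characteristic polynomial det(A - λI) = λ^2 + 5λ + 4 = 0.
Eigenvalues λ = -4, -1.
For λ=-4: (A-λI) row 1 is [3, 0], so an eigenvector is (0, 1).
For λ=-1: (A-λI) row 2 is [-6, -3], so an eigenvector is (-1, 2).
General solution: C_1e^(-4t)(0,1) + C_2e^(-t)(-1,2).

x_1(t) = -C_2e^(-t), x_2(t) = C_1e^(-4t) + 2C_2e^(-t)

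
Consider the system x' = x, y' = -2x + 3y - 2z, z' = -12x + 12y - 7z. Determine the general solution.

Coefficient matrix A = [[1, 0, 0], [-2, 3, -2], [-12, 12, -7]].
det(A - λI) = 0 gives eigenvalues λ = -3, -1, 1.
For λ=-3: eigenvector (0,1,3).
For λ=-1: eigenvector (0,1,2).
For λ=1: eigenvector (1,1,0).
General solution: K_1e^(-3t)(0,1,3) + K_2e^(-t)(0,1,2) + K_3e^(t)(1,1,0).

x(t) = K_3e^(t), y(t) = K_1e^(-3t) + K_2e^(-t) + K_3e^(t), z(t) = 3K_1e^(-3t) + 2K_2e^(-t)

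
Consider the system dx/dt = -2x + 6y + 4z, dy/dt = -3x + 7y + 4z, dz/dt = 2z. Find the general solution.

x(t) = -2K_1e^(t) + K_2e^(4t) - 2K_3e^(2t), y(t) = -K_1e^(t) + K_2e^(4t) - 2K_3e^(2t), z(t) = K_3e^(2t)

Coefficient matrix A = [[-2, 6, 4], [-3, 7, 4], [0, 0, 2]].
det(A - λI) = 0 gives eigenvalues λ = 1, 4, 2.
For λ=1: eigenvector (-2,-1,0).
For λ=4: eigenvector (1,1,0).
For λ=2: eigenvector (-2,-2,1).
General solution: K_1e^(t)(-2,-1,0) + K_2e^(4t)(1,1,0) + K_3e^(2t)(-2,-2,1).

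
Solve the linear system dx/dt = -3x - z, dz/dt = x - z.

Coefficient matrix A = [[-3, -1], [1, -1]].
Characteristic polynomial det(A - λI) = λ^2 + 4λ + 4 = 0.
Single eigenvalue λ = -2 with algebraic multiplicity 2.
Eigenvector v = (-1,1); generalized eigenvector w with (A-λI)w=v is (0,1).
General solution: e^(-2t)[C_1·v + C_2·(t·v + w)].

x(t) = -C_1e^(-2t) - C_2te^(-2t), z(t) = C_1e^(-2t) + C_2te^(-2t) + C_2e^(-2t)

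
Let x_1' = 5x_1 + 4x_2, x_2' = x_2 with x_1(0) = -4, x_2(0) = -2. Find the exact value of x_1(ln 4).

-6136

A = [[5,4],[0,1]]; eigenvalues λ = 5, 1.
Eigenvectors: (1,0) for λ=5, (1,-1) for λ=1.
From the initial condition, c_1 = -6, c_2 = 2.
x_1(ln 4) = (-6)(4^5)(1) + (2)(4^1)(1) = -6136.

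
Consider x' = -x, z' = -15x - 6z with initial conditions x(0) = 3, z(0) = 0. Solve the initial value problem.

x(t) = 3e^(-t), z(t) = -9e^(-t) + 9e^(-6t)

Coefficient matrix A = [[-1, 0], [-15, -6]].
Characteristic polynomial det(A - λI) = λ^2 + 7λ + 6 = 0.
Eigenvalues λ = -6, -1.
For λ=-6: (A-λI) row 1 is [5, 0], so an eigenvector is (0, -1).
For λ=-1: (A-λI) row 2 is [-15, -5], so an eigenvector is (-1, 3).
General solution: C_1e^(-6t)(0,-1) + C_2e^(-t)(-1,3).
Applying x(0)=3, z(0)=0 gives C_1=-9, C_2=-3.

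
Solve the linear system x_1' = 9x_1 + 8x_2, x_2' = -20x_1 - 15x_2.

x_1(t) = K_1e^(-3t)sin(4t) + K_1e^(-3t)cos(4t) + K_2e^(-3t)sin(4t) - K_2e^(-3t)cos(4t), x_2(t) = -2K_1e^(-3t)sin(4t) - K_1e^(-3t)cos(4t) - K_2e^(-3t)sin(4t) + 2K_2e^(-3t)cos(4t)

Coefficient matrix A = [[9, 8], [-20, -15]].
Characteristic polynomial det(A - λI) = λ^2 + 6λ + 25 = 0.
Eigenvalues λ = -3 ± 4i (complex conjugate pair).
For λ=-3+4i: an eigenvector is (1,-1) - i(1,-2) = (1 - i, -1 + 2i).
A real fundamental pair from Re and Im of e^((-3+4i)t)v: X_1 = e^(-3t)(cos(4t)·(1,-1) + sin(4t)·(1,-2)), X_2 = e^(-3t)(sin(4t)·(1,-1) - cos(4t)·(1,-2)).
General solution: K_1X_1 + K_2X_2.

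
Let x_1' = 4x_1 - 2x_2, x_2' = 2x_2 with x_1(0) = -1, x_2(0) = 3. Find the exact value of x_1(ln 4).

-976

A = [[4,-2],[0,2]]; eigenvalues λ = 2, 4.
Eigenvectors: (1,1) for λ=2, (-1,0) for λ=4.
From the initial condition, c_1 = 3, c_2 = 4.
x_1(ln 4) = (3)(4^2)(1) + (4)(4^4)(-1) = -976.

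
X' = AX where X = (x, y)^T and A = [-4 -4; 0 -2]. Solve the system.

x(t) = 2c_1e^(-2t) - c_2e^(-4t), y(t) = -c_1e^(-2t)

Coefficient matrix A = [[-4, -4], [0, -2]].
Characteristic polynomial det(A - λI) = λ^2 + 6λ + 8 = 0.
Eigenvalues λ = -2, -4.
For λ=-2: (A-λI) row 1 is [-2, -4], so an eigenvector is (2, -1).
For λ=-4: (A-λI) row 1 is [0, -4], so an eigenvector is (-1, 0).
General solution: c_1e^(-2t)(2,-1) + c_2e^(-4t)(-1,0).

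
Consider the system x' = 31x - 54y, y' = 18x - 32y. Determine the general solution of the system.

Coefficient matrix A = [[31, -54], [18, -32]].
Characteristic polynomial det(A - λI) = λ^2 + λ - 20 = 0.
Eigenvalues λ = 4, -5.
For λ=4: (A-λI) row 1 is [27, -54], so an eigenvector is (2, 1).
For λ=-5: (A-λI) row 1 is [36, -54], so an eigenvector is (-3, -2).
General solution: K_1e^(4t)(2,1) + K_2e^(-5t)(-3,-2).

x(t) = 2K_1e^(4t) - 3K_2e^(-5t), y(t) = K_1e^(4t) - 2K_2e^(-5t)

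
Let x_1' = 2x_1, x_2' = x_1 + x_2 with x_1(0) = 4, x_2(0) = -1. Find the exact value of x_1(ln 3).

A = [[2,0],[1,1]]; eigenvalues λ = 1, 2.
Eigenvectors: (0,1) for λ=1, (-1,-1) for λ=2.
From the initial condition, c_1 = -5, c_2 = -4.
x_1(ln 3) = (-5)(3^1)(0) + (-4)(3^2)(-1) = 36.

36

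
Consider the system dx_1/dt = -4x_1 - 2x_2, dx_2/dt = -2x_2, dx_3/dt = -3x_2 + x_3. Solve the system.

x_1(t) = c_1e^(-4t) - c_3e^(-2t), x_2(t) = c_3e^(-2t), x_3(t) = c_2e^(t) + c_3e^(-2t)

Coefficient matrix A = [[-4, -2, 0], [0, -2, 0], [0, -3, 1]].
det(A - λI) = 0 gives eigenvalues λ = -4, 1, -2.
For λ=-4: eigenvector (1,0,0).
For λ=1: eigenvector (0,0,1).
For λ=-2: eigenvector (-1,1,1).
General solution: c_1e^(-4t)(1,0,0) + c_2e^(t)(0,0,1) + c_3e^(-2t)(-1,1,1).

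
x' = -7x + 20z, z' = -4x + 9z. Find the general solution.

x(t) = -2C_1e^(t)sin(4t) + C_1e^(t)cos(4t) + C_2e^(t)sin(4t) + 2C_2e^(t)cos(4t), z(t) = -C_1e^(t)sin(4t) + C_2e^(t)cos(4t)

Coefficient matrix A = [[-7, 20], [-4, 9]].
Characteristic polynomial det(A - λI) = λ^2 - 2λ + 17 = 0.
Eigenvalues λ = 1 ± 4i (complex conjugate pair).
For λ=1+4i: an eigenvector is (1,0) - i(-2,-1) = (1 + 2i, 0 + i).
A real fundamental pair from Re and Im of e^((1+4i)t)v: X_1 = e^(t)(cos(4t)·(1,0) + sin(4t)·(-2,-1)), X_2 = e^(t)(sin(4t)·(1,0) - cos(4t)·(-2,-1)).
General solution: C_1X_1 + C_2X_2.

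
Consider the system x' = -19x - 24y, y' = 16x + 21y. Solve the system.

Coefficient matrix A = [[-19, -24], [16, 21]].
Characteristic polynomial det(A - λI) = λ^2 - 2λ - 15 = 0.
Eigenvalues λ = 5, -3.
For λ=5: (A-λI) row 1 is [-24, -24], so an eigenvector is (1, -1).
For λ=-3: (A-λI) row 1 is [-16, -24], so an eigenvector is (3, -2).
General solution: K_1e^(5t)(1,-1) + K_2e^(-3t)(3,-2).

x(t) = K_1e^(5t) + 3K_2e^(-3t), y(t) = -K_1e^(5t) - 2K_2e^(-3t)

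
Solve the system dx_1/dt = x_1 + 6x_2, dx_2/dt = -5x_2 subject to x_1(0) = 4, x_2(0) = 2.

Coefficient matrix A = [[1, 6], [0, -5]].
Characteristic polynomial det(A - λI) = λ^2 + 4λ - 5 = 0.
Eigenvalues λ = -5, 1.
For λ=-5: (A-λI) row 1 is [6, 6], so an eigenvector is (1, -1).
For λ=1: (A-λI) row 1 is [0, 6], so an eigenvector is (1, 0).
General solution: C_1e^(-5t)(1,-1) + C_2e^(t)(1,0).
Applying x_1(0)=4, x_2(0)=2 gives C_1=-2, C_2=6.

x_1(t) = 6e^(t) - 2e^(-5t), x_2(t) = 2e^(-5t)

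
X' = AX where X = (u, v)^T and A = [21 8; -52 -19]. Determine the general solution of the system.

u(t) = -C_1e^(t)sin(4t) + C_1e^(t)cos(4t) + C_2e^(t)sin(4t) + C_2e^(t)cos(4t), v(t) = 2C_1e^(t)sin(4t) - 3C_1e^(t)cos(4t) - 3C_2e^(t)sin(4t) - 2C_2e^(t)cos(4t)

Coefficient matrix A = [[21, 8], [-52, -19]].
Characteristic polynomial det(A - λI) = λ^2 - 2λ + 17 = 0.
Eigenvalues λ = 1 ± 4i (complex conjugate pair).
For λ=1+4i: an eigenvector is (1,-3) - i(-1,2) = (1 + i, -3 - 2i).
A real fundamental pair from Re and Im of e^((1+4i)t)v: X_1 = e^(t)(cos(4t)·(1,-3) + sin(4t)·(-1,2)), X_2 = e^(t)(sin(4t)·(1,-3) - cos(4t)·(-1,2)).
General solution: C_1X_1 + C_2X_2.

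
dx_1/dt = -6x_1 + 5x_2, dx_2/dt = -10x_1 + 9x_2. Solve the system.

Coefficient matrix A = [[-6, 5], [-10, 9]].
Characteristic polynomial det(A - λI) = λ^2 - 3λ - 4 = 0.
Eigenvalues λ = -1, 4.
For λ=-1: (A-λI) row 1 is [-5, 5], so an eigenvector is (1, 1).
For λ=4: (A-λI) row 1 is [-10, 5], so an eigenvector is (-1, -2).
General solution: K_1e^(-t)(1,1) + K_2e^(4t)(-1,-2).

x_1(t) = K_1e^(-t) - K_2e^(4t), x_2(t) = K_1e^(-t) - 2K_2e^(4t)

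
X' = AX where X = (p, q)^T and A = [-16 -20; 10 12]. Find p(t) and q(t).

p(t) = K_1e^(-2t)sin(2t) - 3K_1e^(-2t)cos(2t) - 3K_2e^(-2t)sin(2t) - K_2e^(-2t)cos(2t), q(t) = -K_1e^(-2t)sin(2t) + 2K_1e^(-2t)cos(2t) + 2K_2e^(-2t)sin(2t) + K_2e^(-2t)cos(2t)

Coefficient matrix A = [[-16, -20], [10, 12]].
Characteristic polynomial det(A - λI) = λ^2 + 4λ + 8 = 0.
Eigenvalues λ = -2 ± 2i (complex conjugate pair).
For λ=-2+2i: an eigenvector is (-3,2) - i(1,-1) = (-3 - i, 2 + i).
A real fundamental pair from Re and Im of e^((-2+2i)t)v: X_1 = e^(-2t)(cos(2t)·(-3,2) + sin(2t)·(1,-1)), X_2 = e^(-2t)(sin(2t)·(-3,2) - cos(2t)·(1,-1)).
General solution: K_1X_1 + K_2X_2.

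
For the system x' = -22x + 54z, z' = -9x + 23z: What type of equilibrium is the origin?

saddle

A = [[-22,54],[-9,23]]; det(A-λI) = λ^2 - λ - 20.
λ = 5, -4: opposite signs.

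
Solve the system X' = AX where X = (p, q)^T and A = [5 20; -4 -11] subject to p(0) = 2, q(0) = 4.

p(t) = 24e^(-3t)sin(4t) + 2e^(-3t)cos(4t), q(t) = -10e^(-3t)sin(4t) + 4e^(-3t)cos(4t)

Coefficient matrix A = [[5, 20], [-4, -11]].
Characteristic polynomial det(A - λI) = λ^2 + 6λ + 25 = 0.
Eigenvalues λ = -3 ± 4i (complex conjugate pair).
For λ=-3+4i: an eigenvector is (-2,1) - i(1,0) = (-2 - i, 1).
A real fundamental pair from Re and Im of e^((-3+4i)t)v: X_1 = e^(-3t)(cos(4t)·(-2,1) + sin(4t)·(1,0)), X_2 = e^(-3t)(sin(4t)·(-2,1) - cos(4t)·(1,0)).
General solution: c_1X_1 + c_2X_2.
Applying p(0)=2, q(0)=4 gives c_1=4, c_2=-10.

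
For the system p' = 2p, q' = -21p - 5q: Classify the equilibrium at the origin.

saddle

A = [[2,0],[-21,-5]]; det(A-λI) = λ^2 + 3λ - 10.
λ = -5, 2: opposite signs.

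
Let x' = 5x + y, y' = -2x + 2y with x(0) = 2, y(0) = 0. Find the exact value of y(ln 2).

-32

A = [[5,1],[-2,2]]; eigenvalues λ = 4, 3.
Eigenvectors: (1,-1) for λ=4, (-1,2) for λ=3.
From the initial condition, c_1 = 4, c_2 = 2.
y(ln 2) = (4)(2^4)(-1) + (2)(2^3)(2) = -32.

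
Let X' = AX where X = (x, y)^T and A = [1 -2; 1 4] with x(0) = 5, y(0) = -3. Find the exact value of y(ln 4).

-96

A = [[1,-2],[1,4]]; eigenvalues λ = 3, 2.
Eigenvectors: (-1,1) for λ=3, (2,-1) for λ=2.
From the initial condition, c_1 = -1, c_2 = 2.
y(ln 4) = (-1)(4^3)(1) + (2)(4^2)(-1) = -96.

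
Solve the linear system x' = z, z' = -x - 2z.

Coefficient matrix A = [[0, 1], [-1, -2]].
Characteristic polynomial det(A - λI) = λ^2 + 2λ + 1 = 0.
Single eigenvalue λ = -1 with algebraic multiplicity 2.
Eigenvector v = (-1,1); generalized eigenvector w with (A-λI)w=v is (0,-1).
General solution: e^(-t)[K_1·v + K_2·(t·v + w)].

x(t) = -K_1e^(-t) - K_2te^(-t), z(t) = K_1e^(-t) + K_2te^(-t) - K_2e^(-t)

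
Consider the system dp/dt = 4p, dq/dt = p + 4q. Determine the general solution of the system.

p(t) = -c_2e^(4t), q(t) = -c_1e^(4t) - c_2te^(4t) + 3c_2e^(4t)

Coefficient matrix A = [[4, 0], [1, 4]].
Characteristic polynomial det(A - λI) = λ^2 - 8λ + 16 = 0.
Single eigenvalue λ = 4 with algebraic multiplicity 2.
Eigenvector v = (0,-1); generalized eigenvector w with (A-λI)w=v is (-1,3).
General solution: e^(4t)[c_1·v + c_2·(t·v + w)].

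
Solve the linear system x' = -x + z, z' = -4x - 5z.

x(t) = -C_1e^(-3t) - C_2te^(-3t) + C_2e^(-3t), z(t) = 2C_1e^(-3t) + 2C_2te^(-3t) - 3C_2e^(-3t)

Coefficient matrix A = [[-1, 1], [-4, -5]].
Characteristic polynomial det(A - λI) = λ^2 + 6λ + 9 = 0.
Single eigenvalue λ = -3 with algebraic multiplicity 2.
Eigenvector v = (-1,2); generalized eigenvector w with (A-λI)w=v is (1,-3).
General solution: e^(-3t)[C_1·v + C_2·(t·v + w)].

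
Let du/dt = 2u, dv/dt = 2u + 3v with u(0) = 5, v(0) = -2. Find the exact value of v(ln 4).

A = [[2,0],[2,3]]; eigenvalues λ = 3, 2.
Eigenvectors: (0,1) for λ=3, (-1,2) for λ=2.
From the initial condition, c_1 = 8, c_2 = -5.
v(ln 4) = (8)(4^3)(1) + (-5)(4^2)(2) = 352.

352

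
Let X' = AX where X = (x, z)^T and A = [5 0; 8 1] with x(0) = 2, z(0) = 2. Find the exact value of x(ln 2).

A = [[5,0],[8,1]]; eigenvalues λ = 1, 5.
Eigenvectors: (0,-1) for λ=1, (1,2) for λ=5.
From the initial condition, c_1 = 2, c_2 = 2.
x(ln 2) = (2)(2^1)(0) + (2)(2^5)(1) = 64.

64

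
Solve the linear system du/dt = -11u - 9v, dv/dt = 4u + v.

Coefficient matrix A = [[-11, -9], [4, 1]].
Characteristic polynomial det(A - λI) = λ^2 + 10λ + 25 = 0.
Single eigenvalue λ = -5 with algebraic multiplicity 2.
Eigenvector v = (-3,2); generalized eigenvector w with (A-λI)w=v is (-1,1).
General solution: e^(-5t)[c_1·v + c_2·(t·v + w)].

u(t) = -3c_1e^(-5t) - 3c_2te^(-5t) - c_2e^(-5t), v(t) = 2c_1e^(-5t) + 2c_2te^(-5t) + c_2e^(-5t)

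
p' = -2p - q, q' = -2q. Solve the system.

p(t) = -C_1e^(-2t) - C_2te^(-2t) + 2C_2e^(-2t), q(t) = C_2e^(-2t)

Coefficient matrix A = [[-2, -1], [0, -2]].
Characteristic polynomial det(A - λI) = λ^2 + 4λ + 4 = 0.
Single eigenvalue λ = -2 with algebraic multiplicity 2.
Eigenvector v = (-1,0); generalized eigenvector w with (A-λI)w=v is (2,1).
General solution: e^(-2t)[C_1·v + C_2·(t·v + w)].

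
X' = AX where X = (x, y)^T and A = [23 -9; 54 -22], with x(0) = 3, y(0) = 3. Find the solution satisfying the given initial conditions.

Coefficient matrix A = [[23, -9], [54, -22]].
Characteristic polynomial det(A - λI) = λ^2 - λ - 20 = 0.
Eigenvalues λ = -4, 5.
For λ=-4: (A-λI) row 1 is [27, -9], so an eigenvector is (-1, -3).
For λ=5: (A-λI) row 1 is [18, -9], so an eigenvector is (-1, -2).
General solution: K_1e^(-4t)(-1,-3) + K_2e^(5t)(-1,-2).
Applying x(0)=3, y(0)=3 gives K_1=3, K_2=-6.

x(t) = 6e^(5t) - 3e^(-4t), y(t) = 12e^(5t) - 9e^(-4t)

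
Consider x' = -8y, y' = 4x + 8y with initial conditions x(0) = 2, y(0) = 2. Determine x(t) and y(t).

x(t) = -6e^(4t)sin(4t) + 2e^(4t)cos(4t), y(t) = 4e^(4t)sin(4t) + 2e^(4t)cos(4t)

Coefficient matrix A = [[0, -8], [4, 8]].
Characteristic polynomial det(A - λI) = λ^2 - 8λ + 32 = 0.
Eigenvalues λ = 4 ± 4i (complex conjugate pair).
For λ=4+4i: an eigenvector is (1,0) - i(-1,1) = (1 + i, 0 - i).
A real fundamental pair from Re and Im of e^((4+4i)t)v: X_1 = e^(4t)(cos(4t)·(1,0) + sin(4t)·(-1,1)), X_2 = e^(4t)(sin(4t)·(1,0) - cos(4t)·(-1,1)).
General solution: K_1X_1 + K_2X_2.
Applying x(0)=2, y(0)=2 gives K_1=4, K_2=-2.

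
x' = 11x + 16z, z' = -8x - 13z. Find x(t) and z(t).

x(t) = 2C_1e^(3t) - C_2e^(-5t), z(t) = -C_1e^(3t) + C_2e^(-5t)

Coefficient matrix A = [[11, 16], [-8, -13]].
Characteristic polynomial det(A - λI) = λ^2 + 2λ - 15 = 0.
Eigenvalues λ = 3, -5.
For λ=3: (A-λI) row 1 is [8, 16], so an eigenvector is (2, -1).
For λ=-5: (A-λI) row 1 is [16, 16], so an eigenvector is (-1, 1).
General solution: C_1e^(3t)(2,-1) + C_2e^(-5t)(-1,1).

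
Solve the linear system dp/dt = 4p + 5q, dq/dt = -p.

Coefficient matrix A = [[4, 5], [-1, 0]].
Characteristic polynomial det(A - λI) = λ^2 - 4λ + 5 = 0.
Eigenvalues λ = 2 ± i (complex conjugate pair).
For λ=2+i: an eigenvector is (-1,0) - i(-2,1) = (-1 + 2i, 0 - i).
A real fundamental pair from Re and Im of e^((2+i)t)v: X_1 = e^(2t)(cos(t)·(-1,0) + sin(t)·(-2,1)), X_2 = e^(2t)(sin(t)·(-1,0) - cos(t)·(-2,1)).
General solution: C_1X_1 + C_2X_2.

p(t) = -2C_1e^(2t)sin(t) - C_1e^(2t)cos(t) - C_2e^(2t)sin(t) + 2C_2e^(2t)cos(t), q(t) = C_1e^(2t)sin(t) - C_2e^(2t)cos(t)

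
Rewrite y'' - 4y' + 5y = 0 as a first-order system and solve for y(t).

Let x_1 = y, x_2 = y'. Then x_1' = x_2 and x_2' = -5x_1 + 4x_2.
A = [[0,1],[-5,4]]; det(A-λI) = λ^2 - 4λ + 5.
Eigenvalues λ = 2 ± i.

y(t) = c_1e^(2t)cos(t) + c_2e^(2t)sin(t)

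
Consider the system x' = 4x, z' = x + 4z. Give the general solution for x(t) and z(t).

x(t) = -C_2e^(4t), z(t) = -C_1e^(4t) - C_2te^(4t) + 2C_2e^(4t)

Coefficient matrix A = [[4, 0], [1, 4]].
Characteristic polynomial det(A - λI) = λ^2 - 8λ + 16 = 0.
Single eigenvalue λ = 4 with algebraic multiplicity 2.
Eigenvector v = (0,-1); generalized eigenvector w with (A-λI)w=v is (-1,2).
General solution: e^(4t)[C_1·v + C_2·(t·v + w)].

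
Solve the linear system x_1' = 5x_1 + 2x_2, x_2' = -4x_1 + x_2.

x_1(t) = K_1e^(3t)cos(2t) + K_2e^(3t)sin(2t), x_2(t) = -K_1e^(3t)sin(2t) - K_1e^(3t)cos(2t) - K_2e^(3t)sin(2t) + K_2e^(3t)cos(2t)

Coefficient matrix A = [[5, 2], [-4, 1]].
Characteristic polynomial det(A - λI) = λ^2 - 6λ + 13 = 0.
Eigenvalues λ = 3 ± 2i (complex conjugate pair).
For λ=3+2i: an eigenvector is (1,-1) - i(0,-1) = (1, -1 + i).
A real fundamental pair from Re and Im of e^((3+2i)t)v: X_1 = e^(3t)(cos(2t)·(1,-1) + sin(2t)·(0,-1)), X_2 = e^(3t)(sin(2t)·(1,-1) - cos(2t)·(0,-1)).
General solution: K_1X_1 + K_2X_2.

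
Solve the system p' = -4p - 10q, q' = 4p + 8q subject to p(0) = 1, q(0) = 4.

p(t) = -23e^(2t)sin(2t) + e^(2t)cos(2t), q(t) = 14e^(2t)sin(2t) + 4e^(2t)cos(2t)

Coefficient matrix A = [[-4, -10], [4, 8]].
Characteristic polynomial det(A - λI) = λ^2 - 4λ + 8 = 0.
Eigenvalues λ = 2 ± 2i (complex conjugate pair).
For λ=2+2i: an eigenvector is (-1,1) - i(-2,1) = (-1 + 2i, 1 - i).
A real fundamental pair from Re and Im of e^((2+2i)t)v: X_1 = e^(2t)(cos(2t)·(-1,1) + sin(2t)·(-2,1)), X_2 = e^(2t)(sin(2t)·(-1,1) - cos(2t)·(-2,1)).
General solution: C_1X_1 + C_2X_2.
Applying p(0)=1, q(0)=4 gives C_1=9, C_2=5.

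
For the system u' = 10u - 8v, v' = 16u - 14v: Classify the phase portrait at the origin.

A = [[10,-8],[16,-14]]; det(A-λI) = λ^2 + 4λ - 12.
λ = -6, 2: opposite signs.

saddle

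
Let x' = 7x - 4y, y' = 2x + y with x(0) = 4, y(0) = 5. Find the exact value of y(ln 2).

16

A = [[7,-4],[2,1]]; eigenvalues λ = 5, 3.
Eigenvectors: (-2,-1) for λ=5, (1,1) for λ=3.
From the initial condition, c_1 = 1, c_2 = 6.
y(ln 2) = (1)(2^5)(-1) + (6)(2^3)(1) = 16.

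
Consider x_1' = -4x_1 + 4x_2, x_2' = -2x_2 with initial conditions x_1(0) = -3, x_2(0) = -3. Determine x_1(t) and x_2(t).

x_1(t) = -6e^(-2t) + 3e^(-4t), x_2(t) = -3e^(-2t)

Coefficient matrix A = [[-4, 4], [0, -2]].
Characteristic polynomial det(A - λI) = λ^2 + 6λ + 8 = 0.
Eigenvalues λ = -4, -2.
For λ=-4: (A-λI) row 1 is [0, 4], so an eigenvector is (-1, 0).
For λ=-2: (A-λI) row 1 is [-2, 4], so an eigenvector is (2, 1).
General solution: c_1e^(-4t)(-1,0) + c_2e^(-2t)(2,1).
Applying x_1(0)=-3, x_2(0)=-3 gives c_1=-3, c_2=-3.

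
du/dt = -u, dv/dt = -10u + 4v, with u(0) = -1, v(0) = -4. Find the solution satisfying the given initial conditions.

Coefficient matrix A = [[-1, 0], [-10, 4]].
Characteristic polynomial det(A - λI) = λ^2 - 3λ - 4 = 0.
Eigenvalues λ = 4, -1.
For λ=4: (A-λI) row 1 is [-5, 0], so an eigenvector is (0, -1).
For λ=-1: (A-λI) row 2 is [-10, 5], so an eigenvector is (1, 2).
General solution: C_1e^(4t)(0,-1) + C_2e^(-t)(1,2).
Applying u(0)=-1, v(0)=-4 gives C_1=2, C_2=-1.

u(t) = -e^(-t), v(t) = -2e^(4t) - 2e^(-t)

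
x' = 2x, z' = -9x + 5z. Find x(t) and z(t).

x(t) = K_2e^(2t), z(t) = K_1e^(5t) + 3K_2e^(2t)

Coefficient matrix A = [[2, 0], [-9, 5]].
Characteristic polynomial det(A - λI) = λ^2 - 7λ + 10 = 0.
Eigenvalues λ = 5, 2.
For λ=5: (A-λI) row 1 is [-3, 0], so an eigenvector is (0, 1).
For λ=2: (A-λI) row 2 is [-9, 3], so an eigenvector is (1, 3).
General solution: K_1e^(5t)(0,1) + K_2e^(2t)(1,3).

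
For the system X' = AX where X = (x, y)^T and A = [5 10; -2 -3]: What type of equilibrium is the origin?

unstable spiral

A = [[5,10],[-2,-3]]; det(A-λI) = λ^2 - 2λ + 5.
λ = 1 ± 2i: positive real part.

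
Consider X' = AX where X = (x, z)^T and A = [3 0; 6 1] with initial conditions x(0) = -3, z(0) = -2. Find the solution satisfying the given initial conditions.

Coefficient matrix A = [[3, 0], [6, 1]].
Characteristic polynomial det(A - λI) = λ^2 - 4λ + 3 = 0.
Eigenvalues λ = 3, 1.
For λ=3: (A-λI) row 2 is [6, -2], so an eigenvector is (1, 3).
For λ=1: (A-λI) row 1 is [2, 0], so an eigenvector is (0, -1).
General solution: K_1e^(3t)(1,3) + K_2e^(t)(0,-1).
Applying x(0)=-3, z(0)=-2 gives K_1=-3, K_2=-7.

x(t) = -3e^(3t), z(t) = -9e^(3t) + 7e^(t)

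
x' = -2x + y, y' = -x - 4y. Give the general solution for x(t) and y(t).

Coefficient matrix A = [[-2, 1], [-1, -4]].
Characteristic polynomial det(A - λI) = λ^2 + 6λ + 9 = 0.
Single eigenvalue λ = -3 with algebraic multiplicity 2.
Eigenvector v = (-1,1); generalized eigenvector w with (A-λI)w=v is (1,-2).
General solution: e^(-3t)[c_1·v + c_2·(t·v + w)].

x(t) = -c_1e^(-3t) - c_2te^(-3t) + c_2e^(-3t), y(t) = c_1e^(-3t) + c_2te^(-3t) - 2c_2e^(-3t)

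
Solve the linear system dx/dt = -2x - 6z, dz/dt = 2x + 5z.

Coefficient matrix A = [[-2, -6], [2, 5]].
Characteristic polynomial det(A - λI) = λ^2 - 3λ + 2 = 0.
Eigenvalues λ = 2, 1.
For λ=2: (A-λI) row 1 is [-4, -6], so an eigenvector is (-3, 2).
For λ=1: (A-λI) row 1 is [-3, -6], so an eigenvector is (2, -1).
General solution: K_1e^(2t)(-3,2) + K_2e^(t)(2,-1).

x(t) = -3K_1e^(2t) + 2K_2e^(t), z(t) = 2K_1e^(2t) - K_2e^(t)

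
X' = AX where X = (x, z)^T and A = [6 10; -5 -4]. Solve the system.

x(t) = c_1e^(t)sin(5t) - c_1e^(t)cos(5t) - c_2e^(t)sin(5t) - c_2e^(t)cos(5t), z(t) = c_1e^(t)cos(5t) + c_2e^(t)sin(5t)

Coefficient matrix A = [[6, 10], [-5, -4]].
Characteristic polynomial det(A - λI) = λ^2 - 2λ + 26 = 0.
Eigenvalues λ = 1 ± 5i (complex conjugate pair).
For λ=1+5i: an eigenvector is (-1,1) - i(1,0) = (-1 - i, 1).
A real fundamental pair from Re and Im of e^((1+5i)t)v: X_1 = e^(t)(cos(5t)·(-1,1) + sin(5t)·(1,0)), X_2 = e^(t)(sin(5t)·(-1,1) - cos(5t)·(1,0)).
General solution: c_1X_1 + c_2X_2.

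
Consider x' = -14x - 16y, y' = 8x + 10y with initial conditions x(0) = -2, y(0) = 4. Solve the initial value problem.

x(t) = -6e^(2t) + 4e^(-6t), y(t) = 6e^(2t) - 2e^(-6t)

Coefficient matrix A = [[-14, -16], [8, 10]].
Characteristic polynomial det(A - λI) = λ^2 + 4λ - 12 = 0.
Eigenvalues λ = -6, 2.
For λ=-6: (A-λI) row 1 is [-8, -16], so an eigenvector is (-2, 1).
For λ=2: (A-λI) row 1 is [-16, -16], so an eigenvector is (-1, 1).
General solution: c_1e^(-6t)(-2,1) + c_2e^(2t)(-1,1).
Applying x(0)=-2, y(0)=4 gives c_1=-2, c_2=6.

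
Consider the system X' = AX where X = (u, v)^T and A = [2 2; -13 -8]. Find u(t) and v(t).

u(t) = -C_1e^(-3t)sin(t) - C_1e^(-3t)cos(t) - C_2e^(-3t)sin(t) + C_2e^(-3t)cos(t), v(t) = 3C_1e^(-3t)sin(t) + 2C_1e^(-3t)cos(t) + 2C_2e^(-3t)sin(t) - 3C_2e^(-3t)cos(t)

Coefficient matrix A = [[2, 2], [-13, -8]].
Characteristic polynomial det(A - λI) = λ^2 + 6λ + 10 = 0.
Eigenvalues λ = -3 ± i (complex conjugate pair).
For λ=-3+i: an eigenvector is (-1,2) - i(-1,3) = (-1 + i, 2 - 3i).
A real fundamental pair from Re and Im of e^((-3+i)t)v: X_1 = e^(-3t)(cos(t)·(-1,2) + sin(t)·(-1,3)), X_2 = e^(-3t)(sin(t)·(-1,2) - cos(t)·(-1,3)).
General solution: C_1X_1 + C_2X_2.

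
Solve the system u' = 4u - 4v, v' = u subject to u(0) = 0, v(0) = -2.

u(t) = 8te^(2t), v(t) = 4te^(2t) - 2e^(2t)

Coefficient matrix A = [[4, -4], [1, 0]].
Characteristic polynomial det(A - λI) = λ^2 - 4λ + 4 = 0.
Single eigenvalue λ = 2 with algebraic multiplicity 2.
Eigenvector v = (2,1); generalized eigenvector w with (A-λI)w=v is (-3,-2).
General solution: e^(2t)[C_1·v + C_2·(t·v + w)].
Applying u(0)=0, v(0)=-2 gives C_1=6, C_2=4.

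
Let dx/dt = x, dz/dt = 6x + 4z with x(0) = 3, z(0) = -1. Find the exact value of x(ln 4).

A = [[1,0],[6,4]]; eigenvalues λ = 4, 1.
Eigenvectors: (0,-1) for λ=4, (-1,2) for λ=1.
From the initial condition, c_1 = -5, c_2 = -3.
x(ln 4) = (-5)(4^4)(0) + (-3)(4^1)(-1) = 12.

12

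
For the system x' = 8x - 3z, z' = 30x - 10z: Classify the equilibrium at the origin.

A = [[8,-3],[30,-10]]; det(A-λI) = λ^2 + 2λ + 10.
λ = -1 ± 3i: negative real part.

stable spiral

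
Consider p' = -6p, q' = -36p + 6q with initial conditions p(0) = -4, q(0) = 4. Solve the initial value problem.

p(t) = -4e^(-6t), q(t) = 16e^(6t) - 12e^(-6t)

Coefficient matrix A = [[-6, 0], [-36, 6]].
Characteristic polynomial det(A - λI) = λ^2 - 36 = 0.
Eigenvalues λ = 6, -6.
For λ=6: (A-λI) row 1 is [-12, 0], so an eigenvector is (0, 1).
For λ=-6: (A-λI) row 2 is [-36, 12], so an eigenvector is (1, 3).
General solution: K_1e^(6t)(0,1) + K_2e^(-6t)(1,3).
Applying p(0)=-4, q(0)=4 gives K_1=16, K_2=-4.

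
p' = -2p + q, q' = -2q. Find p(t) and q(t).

Coefficient matrix A = [[-2, 1], [0, -2]].
Characteristic polynomial det(A - λI) = λ^2 + 4λ + 4 = 0.
Single eigenvalue λ = -2 with algebraic multiplicity 2.
Eigenvector v = (-1,0); generalized eigenvector w with (A-λI)w=v is (3,-1).
General solution: e^(-2t)[K_1·v + K_2·(t·v + w)].

p(t) = -K_1e^(-2t) - K_2te^(-2t) + 3K_2e^(-2t), q(t) = -K_2e^(-2t)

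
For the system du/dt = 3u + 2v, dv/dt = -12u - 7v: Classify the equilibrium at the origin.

A = [[3,2],[-12,-7]]; det(A-λI) = λ^2 + 4λ + 3.
λ = -1, -3: both negative.

stable node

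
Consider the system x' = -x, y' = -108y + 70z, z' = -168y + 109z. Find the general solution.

Coefficient matrix A = [[-1, 0, 0], [0, -108, 70], [0, -168, 109]].
det(A - λI) = 0 gives eigenvalues λ = -1, 4, -3.
For λ=-1: eigenvector (1,0,0).
For λ=4: eigenvector (0,5,8).
For λ=-3: eigenvector (0,-2,-3).
General solution: c_1e^(-t)(1,0,0) + c_2e^(4t)(0,5,8) + c_3e^(-3t)(0,-2,-3).

x(t) = c_1e^(-t), y(t) = 5c_2e^(4t) - 2c_3e^(-3t), z(t) = 8c_2e^(4t) - 3c_3e^(-3t)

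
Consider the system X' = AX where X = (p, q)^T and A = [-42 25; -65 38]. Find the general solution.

p(t) = -2c_1e^(-2t)sin(5t) - c_1e^(-2t)cos(5t) - c_2e^(-2t)sin(5t) + 2c_2e^(-2t)cos(5t), q(t) = -3c_1e^(-2t)sin(5t) - 2c_1e^(-2t)cos(5t) - 2c_2e^(-2t)sin(5t) + 3c_2e^(-2t)cos(5t)

Coefficient matrix A = [[-42, 25], [-65, 38]].
Characteristic polynomial det(A - λI) = λ^2 + 4λ + 29 = 0.
Eigenvalues λ = -2 ± 5i (complex conjugate pair).
For λ=-2+5i: an eigenvector is (-1,-2) - i(-2,-3) = (-1 + 2i, -2 + 3i).
A real fundamental pair from Re and Im of e^((-2+5i)t)v: X_1 = e^(-2t)(cos(5t)·(-1,-2) + sin(5t)·(-2,-3)), X_2 = e^(-2t)(sin(5t)·(-1,-2) - cos(5t)·(-2,-3)).
General solution: c_1X_1 + c_2X_2.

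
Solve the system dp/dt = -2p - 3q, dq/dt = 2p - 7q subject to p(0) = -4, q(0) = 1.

Coefficient matrix A = [[-2, -3], [2, -7]].
Characteristic polynomial det(A - λI) = λ^2 + 9λ + 20 = 0.
Eigenvalues λ = -5, -4.
For λ=-5: (A-λI) row 1 is [3, -3], so an eigenvector is (1, 1).
For λ=-4: (A-λI) row 1 is [2, -3], so an eigenvector is (3, 2).
General solution: c_1e^(-5t)(1,1) + c_2e^(-4t)(3,2).
Applying p(0)=-4, q(0)=1 gives c_1=11, c_2=-5.

p(t) = -15e^(-4t) + 11e^(-5t), q(t) = -10e^(-4t) + 11e^(-5t)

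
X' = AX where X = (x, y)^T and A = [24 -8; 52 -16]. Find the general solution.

x(t) = c_1e^(4t)sin(4t) + c_1e^(4t)cos(4t) + c_2e^(4t)sin(4t) - c_2e^(4t)cos(4t), y(t) = 3c_1e^(4t)sin(4t) + 2c_1e^(4t)cos(4t) + 2c_2e^(4t)sin(4t) - 3c_2e^(4t)cos(4t)

Coefficient matrix A = [[24, -8], [52, -16]].
Characteristic polynomial det(A - λI) = λ^2 - 8λ + 32 = 0.
Eigenvalues λ = 4 ± 4i (complex conjugate pair).
For λ=4+4i: an eigenvector is (1,2) - i(1,3) = (1 - i, 2 - 3i).
A real fundamental pair from Re and Im of e^((4+4i)t)v: X_1 = e^(4t)(cos(4t)·(1,2) + sin(4t)·(1,3)), X_2 = e^(4t)(sin(4t)·(1,2) - cos(4t)·(1,3)).
General solution: c_1X_1 + c_2X_2.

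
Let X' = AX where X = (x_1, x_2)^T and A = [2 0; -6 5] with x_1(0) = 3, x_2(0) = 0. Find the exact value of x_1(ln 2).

12

A = [[2,0],[-6,5]]; eigenvalues λ = 5, 2.
Eigenvectors: (0,-1) for λ=5, (1,2) for λ=2.
From the initial condition, c_1 = 6, c_2 = 3.
x_1(ln 2) = (6)(2^5)(0) + (3)(2^2)(1) = 12.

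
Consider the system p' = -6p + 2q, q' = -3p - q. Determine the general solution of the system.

p(t) = 2c_1e^(-3t) + c_2e^(-4t), q(t) = 3c_1e^(-3t) + c_2e^(-4t)

Coefficient matrix A = [[-6, 2], [-3, -1]].
Characteristic polynomial det(A - λI) = λ^2 + 7λ + 12 = 0.
Eigenvalues λ = -3, -4.
For λ=-3: (A-λI) row 1 is [-3, 2], so an eigenvector is (2, 3).
For λ=-4: (A-λI) row 1 is [-2, 2], so an eigenvector is (1, 1).
General solution: c_1e^(-3t)(2,3) + c_2e^(-4t)(1,1).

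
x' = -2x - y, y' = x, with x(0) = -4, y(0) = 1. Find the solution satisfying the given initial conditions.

Coefficient matrix A = [[-2, -1], [1, 0]].
Characteristic polynomial det(A - λI) = λ^2 + 2λ + 1 = 0.
Single eigenvalue λ = -1 with algebraic multiplicity 2.
Eigenvector v = (1,-1); generalized eigenvector w with (A-λI)w=v is (2,-3).
General solution: e^(-t)[c_1·v + c_2·(t·v + w)].
Applying x(0)=-4, y(0)=1 gives c_1=-10, c_2=3.

x(t) = 3te^(-t) - 4e^(-t), y(t) = -3te^(-t) + e^(-t)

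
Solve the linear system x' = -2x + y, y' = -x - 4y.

x(t) = K_1e^(-3t) + K_2te^(-3t), y(t) = -K_1e^(-3t) - K_2te^(-3t) + K_2e^(-3t)

Coefficient matrix A = [[-2, 1], [-1, -4]].
Characteristic polynomial det(A - λI) = λ^2 + 6λ + 9 = 0.
Single eigenvalue λ = -3 with algebraic multiplicity 2.
Eigenvector v = (1,-1); generalized eigenvector w with (A-λI)w=v is (0,1).
General solution: e^(-3t)[K_1·v + K_2·(t·v + w)].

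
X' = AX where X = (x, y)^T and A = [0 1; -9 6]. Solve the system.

x(t) = -c_1e^(3t) - c_2te^(3t), y(t) = -3c_1e^(3t) - 3c_2te^(3t) - c_2e^(3t)

Coefficient matrix A = [[0, 1], [-9, 6]].
Characteristic polynomial det(A - λI) = λ^2 - 6λ + 9 = 0.
Single eigenvalue λ = 3 with algebraic multiplicity 2.
Eigenvector v = (-1,-3); generalized eigenvector w with (A-λI)w=v is (0,-1).
General solution: e^(3t)[c_1·v + c_2·(t·v + w)].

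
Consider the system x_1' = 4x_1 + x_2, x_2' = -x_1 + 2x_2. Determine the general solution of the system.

x_1(t) = K_1e^(3t) + K_2te^(3t) - 2K_2e^(3t), x_2(t) = -K_1e^(3t) - K_2te^(3t) + 3K_2e^(3t)

Coefficient matrix A = [[4, 1], [-1, 2]].
Characteristic polynomial det(A - λI) = λ^2 - 6λ + 9 = 0.
Single eigenvalue λ = 3 with algebraic multiplicity 2.
Eigenvector v = (1,-1); generalized eigenvector w with (A-λI)w=v is (-2,3).
General solution: e^(3t)[K_1·v + K_2·(t·v + w)].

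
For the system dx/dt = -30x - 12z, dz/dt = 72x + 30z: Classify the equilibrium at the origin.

saddle

A = [[-30,-12],[72,30]]; det(A-λI) = λ^2 - 36.
λ = -6, 6: opposite signs.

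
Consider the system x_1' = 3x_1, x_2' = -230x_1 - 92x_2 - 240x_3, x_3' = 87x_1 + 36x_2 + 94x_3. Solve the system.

Coefficient matrix A = [[3, 0, 0], [-230, -92, -240], [87, 36, 94]].
det(A - λI) = 0 gives eigenvalues λ = 3, 4, -2.
For λ=3: eigenvector (1,-10,3).
For λ=4: eigenvector (0,5,-2).
For λ=-2: eigenvector (0,8,-3).
General solution: K_1e^(3t)(1,-10,3) + K_2e^(4t)(0,5,-2) + K_3e^(-2t)(0,8,-3).

x_1(t) = K_1e^(3t), x_2(t) = -10K_1e^(3t) + 5K_2e^(4t) + 8K_3e^(-2t), x_3(t) = 3K_1e^(3t) - 2K_2e^(4t) - 3K_3e^(-2t)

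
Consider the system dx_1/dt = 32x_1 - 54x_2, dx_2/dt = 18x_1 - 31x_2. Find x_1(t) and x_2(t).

Coefficient matrix A = [[32, -54], [18, -31]].
Characteristic polynomial det(A - λI) = λ^2 - λ - 20 = 0.
Eigenvalues λ = -4, 5.
For λ=-4: (A-λI) row 1 is [36, -54], so an eigenvector is (3, 2).
For λ=5: (A-λI) row 1 is [27, -54], so an eigenvector is (-2, -1).
General solution: C_1e^(-4t)(3,2) + C_2e^(5t)(-2,-1).

x_1(t) = 3C_1e^(-4t) - 2C_2e^(5t), x_2(t) = 2C_1e^(-4t) - C_2e^(5t)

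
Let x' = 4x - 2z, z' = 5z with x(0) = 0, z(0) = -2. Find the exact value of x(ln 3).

A = [[4,-2],[0,5]]; eigenvalues λ = 5, 4.
Eigenvectors: (2,-1) for λ=5, (-1,0) for λ=4.
From the initial condition, c_1 = 2, c_2 = 4.
x(ln 3) = (2)(3^5)(2) + (4)(3^4)(-1) = 648.

648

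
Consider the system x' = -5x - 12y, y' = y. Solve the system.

Coefficient matrix A = [[-5, -12], [0, 1]].
Characteristic polynomial det(A - λI) = λ^2 + 4λ - 5 = 0.
Eigenvalues λ = 1, -5.
For λ=1: (A-λI) row 1 is [-6, -12], so an eigenvector is (-2, 1).
For λ=-5: (A-λI) row 1 is [0, -12], so an eigenvector is (1, 0).
General solution: c_1e^(t)(-2,1) + c_2e^(-5t)(1,0).

x(t) = -2c_1e^(t) + c_2e^(-5t), y(t) = c_1e^(t)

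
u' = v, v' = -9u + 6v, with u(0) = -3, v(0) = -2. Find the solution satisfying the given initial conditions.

u(t) = 7te^(3t) - 3e^(3t), v(t) = 21te^(3t) - 2e^(3t)

Coefficient matrix A = [[0, 1], [-9, 6]].
Characteristic polynomial det(A - λI) = λ^2 - 6λ + 9 = 0.
Single eigenvalue λ = 3 with algebraic multiplicity 2.
Eigenvector v = (1,3); generalized eigenvector w with (A-λI)w=v is (0,1).
General solution: e^(3t)[c_1·v + c_2·(t·v + w)].
Applying u(0)=-3, v(0)=-2 gives c_1=-3, c_2=7.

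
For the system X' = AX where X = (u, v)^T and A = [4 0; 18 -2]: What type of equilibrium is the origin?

A = [[4,0],[18,-2]]; det(A-λI) = λ^2 - 2λ - 8.
λ = 4, -2: opposite signs.

saddle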